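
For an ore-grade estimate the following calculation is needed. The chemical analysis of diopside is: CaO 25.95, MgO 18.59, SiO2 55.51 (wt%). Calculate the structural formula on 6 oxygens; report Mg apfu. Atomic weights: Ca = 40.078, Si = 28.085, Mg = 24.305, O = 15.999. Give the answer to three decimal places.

CaO: 25.95/56.077 = 0.46276 mol → 0.46276 mol Ca, 0.46276 mol O.
MgO: 18.59/40.304 = 0.46124 mol → 0.46124 mol Mg, 0.46124 mol O.
SiO2: 55.51/60.083 = 0.92389 mol → 0.92389 mol Si, 1.84778 mol O.
Total oxygen = 2.77178 mol. Normalization factor = 6/2.77178 = 2.16467.
Mg per 6 O = 0.46124 × 2.16467 = 0.998.

0.998 Mg apfu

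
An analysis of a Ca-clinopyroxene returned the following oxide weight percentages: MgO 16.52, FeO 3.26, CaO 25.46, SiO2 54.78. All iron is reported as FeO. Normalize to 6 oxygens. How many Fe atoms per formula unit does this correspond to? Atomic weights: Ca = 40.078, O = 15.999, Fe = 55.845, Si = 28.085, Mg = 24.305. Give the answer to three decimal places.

MgO: 16.52/40.304 = 0.40988 mol → 0.40988 mol Mg, 0.40988 mol O.
FeO: 3.26/71.844 = 0.04538 mol → 0.04538 mol Fe, 0.04538 mol O.
CaO: 25.46/56.077 = 0.45402 mol → 0.45402 mol Ca, 0.45402 mol O.
SiO2: 54.78/60.083 = 0.91174 mol → 0.91174 mol Si, 1.82348 mol O.
Total oxygen = 2.73276 mol. Normalization factor = 6/2.73276 = 2.19558.
Fe per 6 O = 0.04538 × 2.19558 = 0.100.

0.100 Fe apfu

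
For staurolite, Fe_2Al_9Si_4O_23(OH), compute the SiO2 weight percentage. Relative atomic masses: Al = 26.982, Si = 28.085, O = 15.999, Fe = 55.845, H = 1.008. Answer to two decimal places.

Formula mass = 851.852 g/mol.
4 Si → 4.0000 mol SiO2 per formula unit; M(SiO2) = 60.083, so SiO2 mass = 240.332 g.
240.332/851.852 × 100 = 28.21 wt%.

28.21 wt%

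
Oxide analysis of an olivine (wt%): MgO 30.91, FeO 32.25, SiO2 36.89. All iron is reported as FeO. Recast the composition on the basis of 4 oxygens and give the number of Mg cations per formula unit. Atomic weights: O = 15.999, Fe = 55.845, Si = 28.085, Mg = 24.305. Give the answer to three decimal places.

1.255 Mg apfu

30.91 wt% MgO ÷ 40.304 g/mol = 0.76692 mol, giving 0.76692 Mg and 0.76692 O.
32.25 wt% FeO ÷ 71.844 g/mol = 0.44889 mol, giving 0.44889 Fe and 0.44889 O.
36.89 wt% SiO2 ÷ 60.083 g/mol = 0.61398 mol, giving 0.61398 Si and 1.22796 O.
Oxygen sums to 2.44377; scaling by 4/2.44377 = 1.63682 puts the formula on 4 O.
Mg: 0.76692 × 1.63682 = 1.255 atoms per formula unit.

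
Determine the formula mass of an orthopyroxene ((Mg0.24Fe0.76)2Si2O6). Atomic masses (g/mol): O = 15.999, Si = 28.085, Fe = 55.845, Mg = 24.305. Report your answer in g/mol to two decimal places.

248.71 g/mol

The formula mass is the sum 0.48*24.305 + 1.52*55.845 + 2*28.085 + 6*15.999.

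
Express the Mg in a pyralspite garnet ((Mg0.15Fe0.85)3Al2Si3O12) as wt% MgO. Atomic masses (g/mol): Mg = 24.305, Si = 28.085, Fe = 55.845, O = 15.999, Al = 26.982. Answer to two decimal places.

Molar mass of (Mg0.15Fe0.85)3Al2Si3O12 = 0.45*24.305 + 2.55*55.845 + 2*26.982 + 3*28.085 + 12*15.999 = 483.549 g/mol.
Each formula unit contains 0.45 Mg, equivalent to 0.45/1 = 0.4500 mol MgO.
M(MgO) = 1×24.305 + 1×15.999 = 40.304 g/mol.
Mass of MgO per formula unit = 0.4500 × 40.304 = 18.137 g.
MgO wt% = 18.137 / 483.549 × 100 = 3.75%.

3.75 wt%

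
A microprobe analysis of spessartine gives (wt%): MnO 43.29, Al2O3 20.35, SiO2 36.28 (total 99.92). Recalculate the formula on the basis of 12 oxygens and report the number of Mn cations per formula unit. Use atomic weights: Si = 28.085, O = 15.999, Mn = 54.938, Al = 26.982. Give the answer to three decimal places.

3.030 Mn apfu

43.29 wt% MnO ÷ 70.937 g/mol = 0.61026 mol, giving 0.61026 Mn and 0.61026 O.
20.35 wt% Al2O3 ÷ 101.961 g/mol = 0.19959 mol, giving 0.39918 Al and 0.59877 O.
36.28 wt% SiO2 ÷ 60.083 g/mol = 0.60383 mol, giving 0.60383 Si and 1.20766 O.
Oxygen sums to 2.41669; scaling by 12/2.41669 = 4.96547 puts the formula on 12 O.
Mn: 0.61026 × 4.96547 = 3.030 atoms per formula unit.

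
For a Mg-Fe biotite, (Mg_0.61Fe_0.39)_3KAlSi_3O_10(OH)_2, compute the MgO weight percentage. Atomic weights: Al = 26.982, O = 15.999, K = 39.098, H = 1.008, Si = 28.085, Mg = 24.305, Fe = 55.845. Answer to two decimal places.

M((Mg_0.61Fe_0.39)_3KAlSi_3O_10(OH)_2) = 454.156 g/mol; M(MgO) = 40.304 g/mol.
Moles MgO per formula unit = 1.83 Mg ÷ 1 = 1.8300.
MgO fraction = (1.8300 × 40.304) / 454.156 = 73.756/454.156 = 0.1624.

16.24 wt%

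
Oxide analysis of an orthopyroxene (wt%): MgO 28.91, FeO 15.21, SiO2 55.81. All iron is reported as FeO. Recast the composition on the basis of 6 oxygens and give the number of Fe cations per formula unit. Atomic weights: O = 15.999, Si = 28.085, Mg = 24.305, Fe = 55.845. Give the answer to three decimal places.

28.91 wt% MgO ÷ 40.304 g/mol = 0.71730 mol, giving 0.71730 Mg and 0.71730 O.
15.21 wt% FeO ÷ 71.844 g/mol = 0.21171 mol, giving 0.21171 Fe and 0.21171 O.
55.81 wt% SiO2 ÷ 60.083 g/mol = 0.92888 mol, giving 0.92888 Si and 1.85776 O.
Oxygen sums to 2.78677; scaling by 6/2.78677 = 2.15303 puts the formula on 6 O.
Fe: 0.21171 × 2.15303 = 0.456 atoms per formula unit.

0.456 Fe apfu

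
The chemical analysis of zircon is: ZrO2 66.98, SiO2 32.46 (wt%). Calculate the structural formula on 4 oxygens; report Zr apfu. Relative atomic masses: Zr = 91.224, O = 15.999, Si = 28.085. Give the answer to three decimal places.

ZrO2 (M=123.222): mol = 0.54357; Zr = 0.54357, O = 1.08714.
SiO2 (M=60.083): mol = 0.54025; Si = 0.54025, O = 1.08050.
ΣO = 2.16764; factor = 4/ΣO = 1.84532.
Zr apfu = 0.54357 × 1.84532 = 1.003.

1.003 Zr apfu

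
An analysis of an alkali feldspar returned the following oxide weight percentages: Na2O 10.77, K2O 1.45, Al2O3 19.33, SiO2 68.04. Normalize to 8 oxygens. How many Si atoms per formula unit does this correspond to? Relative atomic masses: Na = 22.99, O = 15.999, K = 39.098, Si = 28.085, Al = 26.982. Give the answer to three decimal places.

2.997 Si apfu

10.77 wt% Na2O ÷ 61.979 g/mol = 0.17377 mol, giving 0.34754 Na and 0.17377 O.
1.45 wt% K2O ÷ 94.195 g/mol = 0.01539 mol, giving 0.03078 K and 0.01539 O.
19.33 wt% Al2O3 ÷ 101.961 g/mol = 0.18958 mol, giving 0.37916 Al and 0.56874 O.
68.04 wt% SiO2 ÷ 60.083 g/mol = 1.13243 mol, giving 1.13243 Si and 2.26486 O.
Oxygen sums to 3.02276; scaling by 8/3.02276 = 2.64659 puts the formula on 8 O.
Si: 1.13243 × 2.64659 = 2.997 atoms per formula unit.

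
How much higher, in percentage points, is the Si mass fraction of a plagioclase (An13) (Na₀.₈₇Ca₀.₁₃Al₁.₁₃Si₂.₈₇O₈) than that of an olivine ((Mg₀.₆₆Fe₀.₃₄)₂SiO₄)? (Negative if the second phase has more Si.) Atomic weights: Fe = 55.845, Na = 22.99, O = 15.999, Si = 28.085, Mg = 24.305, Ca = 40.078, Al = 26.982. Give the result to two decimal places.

13.18 percentage points

M(Na₀.₈₇Ca₀.₁₃Al₁.₁₃Si₂.₈₇O₈) = 264.297 g/mol, so wt% Si = 80.604/264.297 × 100 = 30.50%.
M((Mg₀.₆₆Fe₀.₃₄)₂SiO₄) = 162.138 g/mol, so wt% Si = 28.085/162.138 × 100 = 17.32%.
30.50 − 17.32 = 13.18 pp.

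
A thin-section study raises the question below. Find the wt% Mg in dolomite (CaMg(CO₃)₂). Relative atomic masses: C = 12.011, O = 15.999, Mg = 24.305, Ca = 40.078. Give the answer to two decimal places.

13.18 weight percent

Molar mass of CaMg(CO₃)₂: 1×40.078 + 1×24.305 + 2×12.011 + 6×15.999 = 184.399 g/mol.
Mass of Mg per formula unit: 1 × 24.305 = 24.305 g.
Weight fraction Mg = 24.305 / 184.399 = 0.1318.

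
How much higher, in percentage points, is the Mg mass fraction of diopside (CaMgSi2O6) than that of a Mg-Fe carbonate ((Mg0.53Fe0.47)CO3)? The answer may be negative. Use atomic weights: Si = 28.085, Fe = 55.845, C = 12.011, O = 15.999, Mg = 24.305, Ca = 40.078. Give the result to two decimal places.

-1.77 percentage points

First mineral: 24.305 g Mg in 216.547 g formula = 11.22 wt% Mg.
Second mineral: 12.882 g Mg in 99.137 g formula = 12.99 wt% Mg.
11.22% − 12.99% gives a difference of -1.77 percentage points.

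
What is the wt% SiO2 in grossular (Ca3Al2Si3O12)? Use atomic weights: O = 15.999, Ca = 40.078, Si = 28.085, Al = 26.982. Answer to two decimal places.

40.02 wt%

Formula mass = 450.441 g/mol.
3 Si → 3.0000 mol SiO2 per formula unit; M(SiO2) = 60.083, so SiO2 mass = 180.249 g.
180.249/450.441 × 100 = 40.02 wt%.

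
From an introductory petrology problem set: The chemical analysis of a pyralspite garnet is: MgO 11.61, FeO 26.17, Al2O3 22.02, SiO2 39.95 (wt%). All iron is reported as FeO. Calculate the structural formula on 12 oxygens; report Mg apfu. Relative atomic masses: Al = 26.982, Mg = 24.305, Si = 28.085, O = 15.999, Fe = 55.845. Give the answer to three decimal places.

MgO (M=40.304): mol = 0.28806; Mg = 0.28806, O = 0.28806.
FeO (M=71.844): mol = 0.36426; Fe = 0.36426, O = 0.36426.
Al2O3 (M=101.961): mol = 0.21596; Al = 0.43192, O = 0.64788.
SiO2 (M=60.083): mol = 0.66491; Si = 0.66491, O = 1.32982.
ΣO = 2.63002; factor = 12/ΣO = 4.56270.
Mg apfu = 0.28806 × 4.56270 = 1.314.

1.314 Mg apfu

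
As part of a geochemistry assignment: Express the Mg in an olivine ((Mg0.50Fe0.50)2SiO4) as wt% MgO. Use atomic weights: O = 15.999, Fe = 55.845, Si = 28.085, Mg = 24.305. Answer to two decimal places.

23.40 wt%

M((Mg0.50Fe0.50)2SiO4) = 172.231 g/mol; M(MgO) = 40.304 g/mol.
Moles MgO per formula unit = 1 Mg ÷ 1 = 1.0000.
MgO fraction = (1.0000 × 40.304) / 172.231 = 40.304/172.231 = 0.2340.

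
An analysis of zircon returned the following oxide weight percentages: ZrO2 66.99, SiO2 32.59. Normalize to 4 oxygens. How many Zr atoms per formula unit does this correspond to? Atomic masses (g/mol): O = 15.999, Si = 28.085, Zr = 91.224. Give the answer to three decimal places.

ZrO2: 66.99/123.222 = 0.54365 mol → 0.54365 mol Zr, 1.08730 mol O.
SiO2: 32.59/60.083 = 0.54242 mol → 0.54242 mol Si, 1.08484 mol O.
Total oxygen = 2.17214 mol. Normalization factor = 4/2.17214 = 1.84150.
Zr per 4 O = 0.54365 × 1.84150 = 1.001.

1.001 Zr apfu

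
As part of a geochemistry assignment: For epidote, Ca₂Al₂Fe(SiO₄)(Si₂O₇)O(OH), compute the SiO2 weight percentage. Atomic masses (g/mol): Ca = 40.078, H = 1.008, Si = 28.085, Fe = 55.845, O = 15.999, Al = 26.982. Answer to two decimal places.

M(Ca₂Al₂Fe(SiO₄)(Si₂O₇)O(OH)) = 483.215 g/mol; M(SiO2) = 60.083 g/mol.
Moles SiO2 per formula unit = 3 Si ÷ 1 = 3.0000.
SiO2 fraction = (3.0000 × 60.083) / 483.215 = 180.249/483.215 = 0.3730.

37.30 wt%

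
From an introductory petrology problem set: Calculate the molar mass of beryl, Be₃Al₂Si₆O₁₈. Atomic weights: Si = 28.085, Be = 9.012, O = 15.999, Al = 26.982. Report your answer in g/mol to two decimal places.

537.49 g/mol

Be: 3 × 9.012 = 27.0360
Al: 2 × 26.982 = 53.9640
Si: 6 × 28.085 = 168.5100
O: 18 × 15.999 = 287.9820
Summing the contributions gives the formula mass.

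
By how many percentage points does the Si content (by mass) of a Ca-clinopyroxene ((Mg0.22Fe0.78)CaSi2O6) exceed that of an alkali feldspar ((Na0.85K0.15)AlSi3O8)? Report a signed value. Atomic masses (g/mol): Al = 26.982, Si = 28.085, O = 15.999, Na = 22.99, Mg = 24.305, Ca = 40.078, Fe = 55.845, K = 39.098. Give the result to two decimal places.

-8.55 percentage points

M((Mg0.22Fe0.78)CaSi2O6) = 241.148 g/mol, so wt% Si = 56.170/241.148 × 100 = 23.29%.
M((Na0.85K0.15)AlSi3O8) = 264.635 g/mol, so wt% Si = 84.255/264.635 × 100 = 31.84%.
23.29 − 31.84 = -8.55 pp.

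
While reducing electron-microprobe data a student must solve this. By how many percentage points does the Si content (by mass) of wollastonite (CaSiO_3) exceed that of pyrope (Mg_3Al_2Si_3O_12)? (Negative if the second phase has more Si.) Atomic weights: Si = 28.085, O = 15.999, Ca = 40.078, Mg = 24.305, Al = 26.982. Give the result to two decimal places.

First mineral: 28.085 g Si in 116.160 g formula = 24.18 wt% Si.
Second mineral: 84.255 g Si in 403.122 g formula = 20.90 wt% Si.
24.18% − 20.90% gives a difference of 3.28 percentage points.

3.28 percentage points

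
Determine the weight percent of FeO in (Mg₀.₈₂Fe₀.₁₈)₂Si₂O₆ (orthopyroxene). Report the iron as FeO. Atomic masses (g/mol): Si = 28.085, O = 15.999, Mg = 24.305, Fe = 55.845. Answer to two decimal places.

M((Mg₀.₈₂Fe₀.₁₈)₂Si₂O₆) = 212.128 g/mol; M(FeO) = 71.844 g/mol.
Moles FeO per formula unit = 0.36 Fe ÷ 1 = 0.3600.
FeO fraction = (0.3600 × 71.844) / 212.128 = 25.864/212.128 = 0.1219.

12.19 wt%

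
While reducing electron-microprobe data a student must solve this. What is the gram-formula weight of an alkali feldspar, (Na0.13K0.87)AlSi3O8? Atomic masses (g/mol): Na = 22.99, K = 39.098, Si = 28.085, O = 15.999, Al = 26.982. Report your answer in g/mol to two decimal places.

The formula mass is the sum 0.13·22.99 + 0.87·39.098 + 1·26.982 + 3·28.085 + 8·15.999.

276.23 g/mol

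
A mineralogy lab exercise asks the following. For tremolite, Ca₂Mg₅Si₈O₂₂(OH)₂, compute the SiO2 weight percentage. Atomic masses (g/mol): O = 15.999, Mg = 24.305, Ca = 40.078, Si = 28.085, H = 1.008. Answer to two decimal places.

M(Ca₂Mg₅Si₈O₂₂(OH)₂) = 812.353 g/mol; M(SiO2) = 60.083 g/mol.
Moles SiO2 per formula unit = 8 Si ÷ 1 = 8.0000.
SiO2 fraction = (8.0000 × 60.083) / 812.353 = 480.664/812.353 = 0.5917.

59.17 wt%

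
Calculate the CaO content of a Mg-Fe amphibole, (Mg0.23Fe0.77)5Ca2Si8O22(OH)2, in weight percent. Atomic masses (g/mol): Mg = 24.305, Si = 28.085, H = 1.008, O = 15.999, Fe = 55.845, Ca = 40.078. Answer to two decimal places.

12.01 wt%

Formula mass = 933.782 g/mol.
2 Ca → 2.0000 mol CaO per formula unit; M(CaO) = 56.077, so CaO mass = 112.154 g.
112.154/933.782 × 100 = 12.01 wt%.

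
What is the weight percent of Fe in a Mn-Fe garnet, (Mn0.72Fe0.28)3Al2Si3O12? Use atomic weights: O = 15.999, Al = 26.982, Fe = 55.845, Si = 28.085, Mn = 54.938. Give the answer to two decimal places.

Formula mass = 2.16×54.938 + 0.84×55.845 + 2×26.982 + 3×28.085 + 12×15.999 = 495.783 g/mol, of which 46.910 g is Fe.
So Fe makes up 46.910/495.783 = 0.0946 of the mass, i.e. 9.46%.

9.46 wt%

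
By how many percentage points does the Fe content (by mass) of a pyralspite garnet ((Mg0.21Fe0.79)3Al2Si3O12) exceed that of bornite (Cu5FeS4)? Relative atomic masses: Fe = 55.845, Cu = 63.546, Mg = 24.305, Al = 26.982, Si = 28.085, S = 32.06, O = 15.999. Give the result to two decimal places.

M((Mg0.21Fe0.79)3Al2Si3O12) = 477.872 g/mol, so wt% Fe = 132.353/477.872 × 100 = 27.70%.
M(Cu5FeS4) = 501.815 g/mol, so wt% Fe = 55.845/501.815 × 100 = 11.13%.
27.70 − 11.13 = 16.57 pp.

16.57 percentage points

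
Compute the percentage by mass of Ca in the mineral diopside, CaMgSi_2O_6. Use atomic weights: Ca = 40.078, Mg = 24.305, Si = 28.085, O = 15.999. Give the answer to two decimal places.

18.51 wt%

M(CaMgSi_2O_6) = 216.547 g/mol.
Ca contributes 1 × 40.078 = 40.078 g per mole.
40.078/216.547 = 0.1851 → 18.51%.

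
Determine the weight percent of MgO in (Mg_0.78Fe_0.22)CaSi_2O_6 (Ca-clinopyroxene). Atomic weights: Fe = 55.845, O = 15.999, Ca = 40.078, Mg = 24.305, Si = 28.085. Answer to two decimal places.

14.07 wt%

Molar mass of (Mg_0.78Fe_0.22)CaSi_2O_6 = 0.78·24.305 + 0.22·55.845 + 1·40.078 + 2·28.085 + 6·15.999 = 223.486 g/mol.
Each formula unit contains 0.78 Mg, equivalent to 0.78/1 = 0.7800 mol MgO.
M(MgO) = 1×24.305 + 1×15.999 = 40.304 g/mol.
Mass of MgO per formula unit = 0.7800 × 40.304 = 31.437 g.
MgO wt% = 31.437 / 223.486 × 100 = 14.07%.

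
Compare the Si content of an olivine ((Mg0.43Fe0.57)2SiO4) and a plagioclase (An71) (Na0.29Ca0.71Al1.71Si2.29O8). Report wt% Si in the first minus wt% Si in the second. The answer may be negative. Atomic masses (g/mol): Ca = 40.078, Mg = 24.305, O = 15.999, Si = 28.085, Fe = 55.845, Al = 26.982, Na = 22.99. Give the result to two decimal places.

First mineral: 28.085 g Si in 176.647 g formula = 15.90 wt% Si.
Second mineral: 64.315 g Si in 273.568 g formula = 23.51 wt% Si.
15.90% − 23.51% gives a difference of -7.61 percentage points.

-7.61 percentage points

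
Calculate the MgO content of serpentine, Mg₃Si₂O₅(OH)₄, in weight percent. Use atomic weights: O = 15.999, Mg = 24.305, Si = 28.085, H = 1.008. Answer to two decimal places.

43.63 wt%

M(Mg₃Si₂O₅(OH)₄) = 277.108 g/mol; M(MgO) = 40.304 g/mol.
Moles MgO per formula unit = 3 Mg ÷ 1 = 3.0000.
MgO fraction = (3.0000 × 40.304) / 277.108 = 120.912/277.108 = 0.4363.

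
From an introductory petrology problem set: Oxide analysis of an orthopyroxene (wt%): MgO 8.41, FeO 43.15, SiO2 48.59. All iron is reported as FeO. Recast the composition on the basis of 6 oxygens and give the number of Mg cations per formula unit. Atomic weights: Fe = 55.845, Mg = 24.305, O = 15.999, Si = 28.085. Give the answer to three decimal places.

MgO: 8.41/40.304 = 0.20866 mol → 0.20866 mol Mg, 0.20866 mol O.
FeO: 43.15/71.844 = 0.60061 mol → 0.60061 mol Fe, 0.60061 mol O.
SiO2: 48.59/60.083 = 0.80871 mol → 0.80871 mol Si, 1.61742 mol O.
Total oxygen = 2.42669 mol. Normalization factor = 6/2.42669 = 2.47250.
Mg per 6 O = 0.20866 × 2.47250 = 0.516.

0.516 Mg apfu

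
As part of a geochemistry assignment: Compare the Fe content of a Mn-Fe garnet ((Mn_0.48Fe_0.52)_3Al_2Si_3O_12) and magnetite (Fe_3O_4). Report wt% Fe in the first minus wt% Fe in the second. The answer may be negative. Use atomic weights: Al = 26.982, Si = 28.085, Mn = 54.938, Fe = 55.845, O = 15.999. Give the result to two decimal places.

-54.81 percentage points

M((Mn_0.48Fe_0.52)_3Al_2Si_3O_12) = 496.436 g/mol, so wt% Fe = 87.118/496.436 × 100 = 17.55%.
M(Fe_3O_4) = 231.531 g/mol, so wt% Fe = 167.535/231.531 × 100 = 72.36%.
17.55 − 72.36 = -54.81 pp.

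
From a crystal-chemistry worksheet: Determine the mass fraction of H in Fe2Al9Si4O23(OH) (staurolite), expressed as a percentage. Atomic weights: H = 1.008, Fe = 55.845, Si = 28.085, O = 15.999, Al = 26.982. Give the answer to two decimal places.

0.12 wt%

Formula mass = 2·55.845 + 9·26.982 + 4·28.085 + 24·15.999 + 1·1.008 = 851.852 g/mol, of which 1.008 g is H.
So H makes up 1.008/851.852 = 0.0012 of the mass, i.e. 0.12%.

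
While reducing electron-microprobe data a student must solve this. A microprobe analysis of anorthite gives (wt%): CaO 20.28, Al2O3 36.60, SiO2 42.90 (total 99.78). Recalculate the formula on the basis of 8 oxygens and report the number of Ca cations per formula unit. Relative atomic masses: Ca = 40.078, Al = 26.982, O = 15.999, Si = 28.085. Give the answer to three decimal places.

20.28 wt% CaO ÷ 56.077 g/mol = 0.36165 mol, giving 0.36165 Ca and 0.36165 O.
36.60 wt% Al2O3 ÷ 101.961 g/mol = 0.35896 mol, giving 0.71792 Al and 1.07688 O.
42.90 wt% SiO2 ÷ 60.083 g/mol = 0.71401 mol, giving 0.71401 Si and 1.42802 O.
Oxygen sums to 2.86655; scaling by 8/2.86655 = 2.79081 puts the formula on 8 O.
Ca: 0.36165 × 2.79081 = 1.009 atoms per formula unit.

1.009 Ca apfu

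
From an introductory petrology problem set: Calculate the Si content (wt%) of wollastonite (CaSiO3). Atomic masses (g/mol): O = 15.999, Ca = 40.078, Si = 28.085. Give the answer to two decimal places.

M(CaSiO3) = 116.160 g/mol.
Si contributes 1 × 28.085 = 28.085 g per mole.
28.085/116.160 = 0.2418 → 24.18%.

24.18 wt%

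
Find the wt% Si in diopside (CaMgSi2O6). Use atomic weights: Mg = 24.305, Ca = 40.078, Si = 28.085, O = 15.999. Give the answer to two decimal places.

M(CaMgSi2O6) = 216.547 g/mol.
Si contributes 2 × 28.085 = 56.170 g per mole.
56.170/216.547 = 0.2594 → 25.94%.

25.94 wt%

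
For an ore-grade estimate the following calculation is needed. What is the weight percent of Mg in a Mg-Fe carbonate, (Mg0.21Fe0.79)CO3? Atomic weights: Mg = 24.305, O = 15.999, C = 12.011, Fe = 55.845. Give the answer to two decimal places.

4.67 weight percent

Formula mass = 0.21·24.305 + 0.79·55.845 + 1·12.011 + 3·15.999 = 109.230 g/mol, of which 5.104 g is Mg.
So Mg makes up 5.104/109.230 = 0.0467 of the mass, i.e. 4.67%.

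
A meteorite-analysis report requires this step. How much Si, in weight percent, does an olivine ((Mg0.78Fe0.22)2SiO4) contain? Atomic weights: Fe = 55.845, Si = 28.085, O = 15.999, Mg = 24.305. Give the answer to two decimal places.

Formula mass = 1.56·24.305 + 0.44·55.845 + 1·28.085 + 4·15.999 = 154.569 g/mol, of which 28.085 g is Si.
So Si makes up 28.085/154.569 = 0.1817 of the mass, i.e. 18.17%.

18.17 weight percent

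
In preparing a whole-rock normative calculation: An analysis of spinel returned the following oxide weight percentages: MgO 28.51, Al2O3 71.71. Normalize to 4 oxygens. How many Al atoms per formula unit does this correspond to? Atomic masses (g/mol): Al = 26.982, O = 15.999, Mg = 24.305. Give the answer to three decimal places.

1.997 Al apfu

MgO (M=40.304): mol = 0.70737; Mg = 0.70737, O = 0.70737.
Al2O3 (M=101.961): mol = 0.70331; Al = 1.40662, O = 2.10993.
ΣO = 2.81730; factor = 4/ΣO = 1.41980.
Al apfu = 1.40662 × 1.41980 = 1.997.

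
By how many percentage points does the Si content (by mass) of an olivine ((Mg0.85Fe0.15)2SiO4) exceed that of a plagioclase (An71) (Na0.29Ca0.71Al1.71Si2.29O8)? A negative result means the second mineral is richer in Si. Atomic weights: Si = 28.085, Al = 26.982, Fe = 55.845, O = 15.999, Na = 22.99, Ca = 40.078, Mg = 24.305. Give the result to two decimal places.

-4.81 percentage points

M((Mg0.85Fe0.15)2SiO4) = 150.153 g/mol, so wt% Si = 28.085/150.153 × 100 = 18.70%.
M(Na0.29Ca0.71Al1.71Si2.29O8) = 273.568 g/mol, so wt% Si = 64.315/273.568 × 100 = 23.51%.
18.70 − 23.51 = -4.81 pp.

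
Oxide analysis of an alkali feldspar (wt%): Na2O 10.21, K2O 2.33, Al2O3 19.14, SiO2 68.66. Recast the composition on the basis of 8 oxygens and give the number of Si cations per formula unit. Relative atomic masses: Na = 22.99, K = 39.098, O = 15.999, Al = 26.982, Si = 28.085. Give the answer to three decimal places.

3.009 Si apfu

10.21 wt% Na2O ÷ 61.979 g/mol = 0.16473 mol, giving 0.32946 Na and 0.16473 O.
2.33 wt% K2O ÷ 94.195 g/mol = 0.02474 mol, giving 0.04948 K and 0.02474 O.
19.14 wt% Al2O3 ÷ 101.961 g/mol = 0.18772 mol, giving 0.37544 Al and 0.56316 O.
68.66 wt% SiO2 ÷ 60.083 g/mol = 1.14275 mol, giving 1.14275 Si and 2.28550 O.
Oxygen sums to 3.03813; scaling by 8/3.03813 = 2.63320 puts the formula on 8 O.
Si: 1.14275 × 2.63320 = 3.009 atoms per formula unit.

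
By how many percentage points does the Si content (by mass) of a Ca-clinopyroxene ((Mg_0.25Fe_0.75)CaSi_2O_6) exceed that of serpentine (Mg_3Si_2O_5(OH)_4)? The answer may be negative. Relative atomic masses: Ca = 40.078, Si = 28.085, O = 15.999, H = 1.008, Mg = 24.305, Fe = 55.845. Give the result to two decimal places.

3.11 percentage points

First mineral: 56.170 g Si in 240.202 g formula = 23.38 wt% Si.
Second mineral: 56.170 g Si in 277.108 g formula = 20.27 wt% Si.
23.38% − 20.27% gives a difference of 3.11 percentage points.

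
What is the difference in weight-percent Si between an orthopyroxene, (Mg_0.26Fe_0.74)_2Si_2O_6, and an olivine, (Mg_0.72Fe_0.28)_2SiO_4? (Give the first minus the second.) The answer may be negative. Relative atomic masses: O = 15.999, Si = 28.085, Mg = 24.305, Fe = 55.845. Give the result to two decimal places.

M((Mg_0.26Fe_0.74)_2Si_2O_6) = 247.453 g/mol, so wt% Si = 56.170/247.453 × 100 = 22.70%.
M((Mg_0.72Fe_0.28)_2SiO_4) = 158.353 g/mol, so wt% Si = 28.085/158.353 × 100 = 17.74%.
22.70 − 17.74 = 4.96 pp.

4.96 percentage points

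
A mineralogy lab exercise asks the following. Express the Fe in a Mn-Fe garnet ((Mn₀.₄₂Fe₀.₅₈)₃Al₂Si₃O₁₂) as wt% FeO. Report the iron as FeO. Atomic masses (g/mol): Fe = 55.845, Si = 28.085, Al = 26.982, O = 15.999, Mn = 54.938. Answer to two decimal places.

Molar mass of (Mn₀.₄₂Fe₀.₅₈)₃Al₂Si₃O₁₂ = 1.26×54.938 + 1.74×55.845 + 2×26.982 + 3×28.085 + 12×15.999 = 496.599 g/mol.
Each formula unit contains 1.74 Fe, equivalent to 1.74/1 = 1.7400 mol FeO.
M(FeO) = 1×55.845 + 1×15.999 = 71.844 g/mol.
Mass of FeO per formula unit = 1.7400 × 71.844 = 125.009 g.
FeO wt% = 125.009 / 496.599 × 100 = 25.17%.

25.17 wt%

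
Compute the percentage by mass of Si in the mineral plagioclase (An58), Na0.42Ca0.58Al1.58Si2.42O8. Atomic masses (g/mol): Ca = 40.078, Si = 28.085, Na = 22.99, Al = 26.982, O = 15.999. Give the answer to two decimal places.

Formula mass = 0.42·22.99 + 0.58·40.078 + 1.58·26.982 + 2.42·28.085 + 8·15.999 = 271.490 g/mol, of which 67.966 g is Si.
So Si makes up 67.966/271.490 = 0.2503 of the mass, i.e. 25.03%.

25.03 weight percent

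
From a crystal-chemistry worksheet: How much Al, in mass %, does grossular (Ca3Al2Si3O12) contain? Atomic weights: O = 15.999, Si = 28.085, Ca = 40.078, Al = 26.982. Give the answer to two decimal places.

Formula mass = 3*40.078 + 2*26.982 + 3*28.085 + 12*15.999 = 450.441 g/mol, of which 53.964 g is Al.
So Al makes up 53.964/450.441 = 0.1198 of the mass, i.e. 11.98%.

11.98 mass %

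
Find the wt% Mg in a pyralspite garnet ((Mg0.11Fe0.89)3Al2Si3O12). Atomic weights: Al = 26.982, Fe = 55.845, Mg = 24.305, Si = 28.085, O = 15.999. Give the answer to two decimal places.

1.65 mass %

Formula mass = 0.33·24.305 + 2.67·55.845 + 2·26.982 + 3·28.085 + 12·15.999 = 487.334 g/mol, of which 8.021 g is Mg.
So Mg makes up 8.021/487.334 = 0.0165 of the mass, i.e. 1.65%.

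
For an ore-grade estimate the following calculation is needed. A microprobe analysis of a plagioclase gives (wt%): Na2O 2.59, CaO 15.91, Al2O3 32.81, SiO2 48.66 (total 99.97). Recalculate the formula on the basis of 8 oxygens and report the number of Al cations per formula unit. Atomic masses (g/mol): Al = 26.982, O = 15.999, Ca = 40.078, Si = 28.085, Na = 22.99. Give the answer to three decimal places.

1.769 Al apfu

Na2O: 2.59/61.979 = 0.04179 mol → 0.08358 mol Na, 0.04179 mol O.
CaO: 15.91/56.077 = 0.28372 mol → 0.28372 mol Ca, 0.28372 mol O.
Al2O3: 32.81/101.961 = 0.32179 mol → 0.64358 mol Al, 0.96537 mol O.
SiO2: 48.66/60.083 = 0.80988 mol → 0.80988 mol Si, 1.61976 mol O.
Total oxygen = 2.91064 mol. Normalization factor = 8/2.91064 = 2.74854.
Al per 8 O = 0.64358 × 2.74854 = 1.769.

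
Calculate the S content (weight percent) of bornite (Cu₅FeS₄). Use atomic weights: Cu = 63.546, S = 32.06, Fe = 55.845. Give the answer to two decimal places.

Molar mass of Cu₅FeS₄: 5·63.546 + 1·55.845 + 4·32.06 = 501.815 g/mol.
Mass of S per formula unit: 4 × 32.06 = 128.240 g.
Weight fraction S = 128.240 / 501.815 = 0.2556.

25.56 weight percent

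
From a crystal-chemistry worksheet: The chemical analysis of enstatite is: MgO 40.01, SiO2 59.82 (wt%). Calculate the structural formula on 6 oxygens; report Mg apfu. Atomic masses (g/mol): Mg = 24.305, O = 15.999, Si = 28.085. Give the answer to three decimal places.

1.996 Mg apfu

MgO (M=40.304): mol = 0.99271; Mg = 0.99271, O = 0.99271.
SiO2 (M=60.083): mol = 0.99562; Si = 0.99562, O = 1.99124.
ΣO = 2.98395; factor = 6/ΣO = 2.01076.
Mg apfu = 0.99271 × 2.01076 = 1.996.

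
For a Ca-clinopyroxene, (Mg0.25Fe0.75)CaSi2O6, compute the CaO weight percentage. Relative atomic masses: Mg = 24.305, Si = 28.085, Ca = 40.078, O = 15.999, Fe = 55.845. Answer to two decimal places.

M((Mg0.25Fe0.75)CaSi2O6) = 240.202 g/mol; M(CaO) = 56.077 g/mol.
Moles CaO per formula unit = 1 Ca ÷ 1 = 1.0000.
CaO fraction = (1.0000 × 56.077) / 240.202 = 56.077/240.202 = 0.2335.

23.35 wt%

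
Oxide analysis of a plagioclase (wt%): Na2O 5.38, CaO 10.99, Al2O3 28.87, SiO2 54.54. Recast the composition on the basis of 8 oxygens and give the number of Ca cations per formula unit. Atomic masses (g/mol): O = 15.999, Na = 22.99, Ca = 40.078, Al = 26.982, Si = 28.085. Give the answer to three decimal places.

0.532 Ca apfu

Na2O (M=61.979): mol = 0.08680; Na = 0.17360, O = 0.08680.
CaO (M=56.077): mol = 0.19598; Ca = 0.19598, O = 0.19598.
Al2O3 (M=101.961): mol = 0.28315; Al = 0.56630, O = 0.84945.
SiO2 (M=60.083): mol = 0.90774; Si = 0.90774, O = 1.81548.
ΣO = 2.94771; factor = 8/ΣO = 2.71397.
Ca apfu = 0.19598 × 2.71397 = 0.532.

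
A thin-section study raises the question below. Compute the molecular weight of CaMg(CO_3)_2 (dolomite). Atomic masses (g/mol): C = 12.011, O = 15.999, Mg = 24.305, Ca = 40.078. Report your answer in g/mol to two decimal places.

Ca: 1 × 40.078 = 40.0780
Mg: 1 × 24.305 = 24.3050
C: 2 × 12.011 = 24.0220
O: 6 × 15.999 = 95.9940
Summing the contributions gives the formula mass.

184.40 g/mol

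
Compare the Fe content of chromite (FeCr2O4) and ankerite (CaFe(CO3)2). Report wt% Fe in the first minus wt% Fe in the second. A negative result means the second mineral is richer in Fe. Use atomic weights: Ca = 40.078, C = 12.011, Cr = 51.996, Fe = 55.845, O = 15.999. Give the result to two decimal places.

First mineral: 55.845 g Fe in 223.833 g formula = 24.95 wt% Fe.
Second mineral: 55.845 g Fe in 215.939 g formula = 25.86 wt% Fe.
24.95% − 25.86% gives a difference of -0.91 percentage points.

-0.91 percentage points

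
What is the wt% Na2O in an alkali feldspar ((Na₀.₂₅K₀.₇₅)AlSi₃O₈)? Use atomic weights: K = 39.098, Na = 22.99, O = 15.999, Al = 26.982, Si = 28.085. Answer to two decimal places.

Formula mass = 274.300 g/mol.
0.25 Na → 0.1250 mol Na2O per formula unit; M(Na2O) = 61.979, so Na2O mass = 7.747 g.
7.747/274.300 × 100 = 2.82 wt%.

2.82 wt%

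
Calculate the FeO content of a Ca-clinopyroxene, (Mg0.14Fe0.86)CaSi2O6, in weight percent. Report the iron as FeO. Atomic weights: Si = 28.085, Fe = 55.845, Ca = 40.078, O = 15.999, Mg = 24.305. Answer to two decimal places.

25.36 wt%

M((Mg0.14Fe0.86)CaSi2O6) = 243.671 g/mol; M(FeO) = 71.844 g/mol.
Moles FeO per formula unit = 0.86 Fe ÷ 1 = 0.8600.
FeO fraction = (0.8600 × 71.844) / 243.671 = 61.786/243.671 = 0.2536.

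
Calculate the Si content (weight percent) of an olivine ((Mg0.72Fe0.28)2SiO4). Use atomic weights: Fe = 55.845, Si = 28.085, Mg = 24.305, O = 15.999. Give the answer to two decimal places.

Molar mass of (Mg0.72Fe0.28)2SiO4: 1.44×24.305 + 0.56×55.845 + 1×28.085 + 4×15.999 = 158.353 g/mol.
Mass of Si per formula unit: 1 × 28.085 = 28.085 g.
Weight fraction Si = 28.085 / 158.353 = 0.1774.

17.74 weight percent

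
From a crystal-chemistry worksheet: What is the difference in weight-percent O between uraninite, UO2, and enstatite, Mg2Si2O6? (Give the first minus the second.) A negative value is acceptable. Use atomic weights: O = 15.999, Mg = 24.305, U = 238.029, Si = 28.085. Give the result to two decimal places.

First mineral: 31.998 g O in 270.027 g formula = 11.85 wt% O.
Second mineral: 95.994 g O in 200.774 g formula = 47.81 wt% O.
11.85% − 47.81% gives a difference of -35.96 percentage points.

-35.96 percentage points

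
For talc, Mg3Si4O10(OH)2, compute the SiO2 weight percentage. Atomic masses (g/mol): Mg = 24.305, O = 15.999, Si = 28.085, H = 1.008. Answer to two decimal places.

63.37 wt%

Molar mass of Mg3Si4O10(OH)2 = 3×24.305 + 4×28.085 + 12×15.999 + 2×1.008 = 379.259 g/mol.
Each formula unit contains 4 Si, equivalent to 4/1 = 4.0000 mol SiO2.
M(SiO2) = 1×28.085 + 2×15.999 = 60.083 g/mol.
Mass of SiO2 per formula unit = 4.0000 × 60.083 = 240.332 g.
SiO2 wt% = 240.332 / 379.259 × 100 = 63.37%.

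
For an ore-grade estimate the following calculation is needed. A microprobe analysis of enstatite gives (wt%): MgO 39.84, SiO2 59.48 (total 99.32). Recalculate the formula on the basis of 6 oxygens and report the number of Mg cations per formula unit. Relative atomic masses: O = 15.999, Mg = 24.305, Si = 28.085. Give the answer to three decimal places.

MgO (M=40.304): mol = 0.98849; Mg = 0.98849, O = 0.98849.
SiO2 (M=60.083): mol = 0.98996; Si = 0.98996, O = 1.97992.
ΣO = 2.96841; factor = 6/ΣO = 2.02128.
Mg apfu = 0.98849 × 2.02128 = 1.998.

1.998 Mg apfu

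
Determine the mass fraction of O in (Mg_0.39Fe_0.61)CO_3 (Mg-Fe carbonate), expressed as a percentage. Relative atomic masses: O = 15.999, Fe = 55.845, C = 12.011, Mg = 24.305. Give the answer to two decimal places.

Molar mass of (Mg_0.39Fe_0.61)CO_3: 0.39*24.305 + 0.61*55.845 + 1*12.011 + 3*15.999 = 103.552 g/mol.
Mass of O per formula unit: 3 × 15.999 = 47.997 g.
Weight fraction O = 47.997 / 103.552 = 0.4635.

46.35 wt%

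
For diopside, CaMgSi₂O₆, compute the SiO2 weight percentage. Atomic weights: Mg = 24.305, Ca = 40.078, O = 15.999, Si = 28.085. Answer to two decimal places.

55.49 wt%

Formula mass = 216.547 g/mol.
2 Si → 2.0000 mol SiO2 per formula unit; M(SiO2) = 60.083, so SiO2 mass = 120.166 g.
120.166/216.547 × 100 = 55.49 wt%.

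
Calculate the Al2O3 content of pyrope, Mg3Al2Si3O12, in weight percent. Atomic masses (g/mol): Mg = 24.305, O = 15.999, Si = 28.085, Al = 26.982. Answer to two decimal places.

25.29 wt%

Formula mass = 403.122 g/mol.
2 Al → 1.0000 mol Al2O3 per formula unit; M(Al2O3) = 101.961, so Al2O3 mass = 101.961 g.
101.961/403.122 × 100 = 25.29 wt%.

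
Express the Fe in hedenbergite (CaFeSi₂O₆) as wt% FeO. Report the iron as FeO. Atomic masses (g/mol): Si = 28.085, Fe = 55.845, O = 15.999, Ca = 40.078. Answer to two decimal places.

28.96 wt%

Molar mass of CaFeSi₂O₆ = 1×40.078 + 1×55.845 + 2×28.085 + 6×15.999 = 248.087 g/mol.
Each formula unit contains 1 Fe, equivalent to 1/1 = 1.0000 mol FeO.
M(FeO) = 1×55.845 + 1×15.999 = 71.844 g/mol.
Mass of FeO per formula unit = 1.0000 × 71.844 = 71.844 g.
FeO wt% = 71.844 / 248.087 × 100 = 28.96%.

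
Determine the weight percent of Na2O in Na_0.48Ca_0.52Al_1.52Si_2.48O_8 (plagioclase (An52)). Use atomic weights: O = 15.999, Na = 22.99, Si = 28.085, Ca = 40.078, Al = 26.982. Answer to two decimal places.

5.50 wt%

M(Na_0.48Ca_0.52Al_1.52Si_2.48O_8) = 270.531 g/mol; M(Na2O) = 61.979 g/mol.
Moles Na2O per formula unit = 0.48 Na ÷ 2 = 0.2400.
Na2O fraction = (0.2400 × 61.979) / 270.531 = 14.875/270.531 = 0.0550.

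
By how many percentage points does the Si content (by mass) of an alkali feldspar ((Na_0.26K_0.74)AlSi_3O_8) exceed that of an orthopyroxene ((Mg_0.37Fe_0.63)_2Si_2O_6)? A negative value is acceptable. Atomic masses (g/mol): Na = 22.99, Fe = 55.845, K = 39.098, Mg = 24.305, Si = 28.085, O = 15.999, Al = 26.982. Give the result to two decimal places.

7.38 percentage points

First mineral: 84.255 g Si in 274.139 g formula = 30.73 wt% Si.
Second mineral: 56.170 g Si in 240.514 g formula = 23.35 wt% Si.
30.73% − 23.35% gives a difference of 7.38 percentage points.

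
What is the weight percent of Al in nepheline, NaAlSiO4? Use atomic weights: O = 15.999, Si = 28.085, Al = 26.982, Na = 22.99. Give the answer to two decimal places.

18.99 wt%

Molar mass of NaAlSiO4: 1·22.99 + 1·26.982 + 1·28.085 + 4·15.999 = 142.053 g/mol.
Mass of Al per formula unit: 1 × 26.982 = 26.982 g.
Weight fraction Al = 26.982 / 142.053 = 0.1899.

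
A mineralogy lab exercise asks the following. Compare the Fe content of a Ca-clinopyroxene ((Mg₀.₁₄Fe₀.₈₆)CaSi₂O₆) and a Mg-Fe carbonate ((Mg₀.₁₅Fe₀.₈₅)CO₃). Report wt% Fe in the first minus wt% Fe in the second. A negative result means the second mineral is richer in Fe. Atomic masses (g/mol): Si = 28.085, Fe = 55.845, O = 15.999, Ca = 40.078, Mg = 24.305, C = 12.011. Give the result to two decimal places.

-23.01 percentage points

First mineral: 48.027 g Fe in 243.671 g formula = 19.71 wt% Fe.
Second mineral: 47.468 g Fe in 111.122 g formula = 42.72 wt% Fe.
19.71% − 42.72% gives a difference of -23.01 percentage points.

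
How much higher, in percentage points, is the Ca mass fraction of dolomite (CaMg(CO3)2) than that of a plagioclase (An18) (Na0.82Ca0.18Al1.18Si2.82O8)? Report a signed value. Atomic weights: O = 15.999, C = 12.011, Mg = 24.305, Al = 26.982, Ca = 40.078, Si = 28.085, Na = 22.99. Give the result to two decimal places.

19.01 percentage points

First mineral: 40.078 g Ca in 184.399 g formula = 21.73 wt% Ca.
Second mineral: 7.214 g Ca in 265.096 g formula = 2.72 wt% Ca.
21.73% − 2.72% gives a difference of 19.01 percentage points.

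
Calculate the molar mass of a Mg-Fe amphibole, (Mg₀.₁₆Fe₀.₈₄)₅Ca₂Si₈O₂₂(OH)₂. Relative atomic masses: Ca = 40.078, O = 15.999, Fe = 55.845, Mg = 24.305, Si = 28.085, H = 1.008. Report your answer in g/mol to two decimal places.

Mg: 0.80 × 24.305 = 19.4440
Fe: 4.20 × 55.845 = 234.5490
Ca: 2 × 40.078 = 80.1560
Si: 8 × 28.085 = 224.6800
O: 24 × 15.999 = 383.9760
H: 2 × 1.008 = 2.0160
Summing the contributions gives the formula mass.

944.82 g/mol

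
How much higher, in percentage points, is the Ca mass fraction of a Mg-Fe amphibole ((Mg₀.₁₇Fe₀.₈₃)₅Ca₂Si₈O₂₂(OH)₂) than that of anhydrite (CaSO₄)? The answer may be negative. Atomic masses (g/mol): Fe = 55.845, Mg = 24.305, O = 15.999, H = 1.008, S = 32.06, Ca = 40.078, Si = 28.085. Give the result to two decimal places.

-20.94 percentage points

Ca in (Mg₀.₁₇Fe₀.₈₃)₅Ca₂Si₈O₂₂(OH)₂: molar mass 943.244 g/mol; 2×40.078 = 80.156 g → 8.50 wt%.
Ca in CaSO₄: molar mass 136.134 g/mol; 1×40.078 = 40.078 g → 29.44 wt%.
Difference = 8.50 − 29.44 = -20.94 percentage points.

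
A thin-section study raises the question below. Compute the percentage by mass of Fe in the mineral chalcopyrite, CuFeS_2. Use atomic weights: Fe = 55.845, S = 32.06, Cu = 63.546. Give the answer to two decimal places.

30.43 weight percent

M(CuFeS_2) = 183.511 g/mol.
Fe contributes 1 × 55.845 = 55.845 g per mole.
55.845/183.511 = 0.3043 → 30.43%.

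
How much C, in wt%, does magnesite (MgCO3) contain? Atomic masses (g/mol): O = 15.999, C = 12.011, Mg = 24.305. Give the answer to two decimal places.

14.25 wt%

Formula mass = 1·24.305 + 1·12.011 + 3·15.999 = 84.313 g/mol, of which 12.011 g is C.
So C makes up 12.011/84.313 = 0.1425 of the mass, i.e. 14.25%.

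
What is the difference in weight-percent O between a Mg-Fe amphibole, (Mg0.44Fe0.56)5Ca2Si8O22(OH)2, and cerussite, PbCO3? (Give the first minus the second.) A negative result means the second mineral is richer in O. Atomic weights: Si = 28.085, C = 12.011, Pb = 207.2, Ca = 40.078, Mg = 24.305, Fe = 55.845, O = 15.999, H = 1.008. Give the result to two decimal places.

O in (Mg0.44Fe0.56)5Ca2Si8O22(OH)2: molar mass 900.665 g/mol; 24×15.999 = 383.976 g → 42.63 wt%.
O in PbCO3: molar mass 267.208 g/mol; 3×15.999 = 47.997 g → 17.96 wt%.
Difference = 42.63 − 17.96 = 24.67 percentage points.

24.67 percentage points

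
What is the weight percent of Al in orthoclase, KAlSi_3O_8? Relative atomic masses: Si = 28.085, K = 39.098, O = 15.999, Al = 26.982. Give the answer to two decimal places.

Formula mass = 1*39.098 + 1*26.982 + 3*28.085 + 8*15.999 = 278.327 g/mol, of which 26.982 g is Al.
So Al makes up 26.982/278.327 = 0.0969 of the mass, i.e. 9.69%.

9.69 mass %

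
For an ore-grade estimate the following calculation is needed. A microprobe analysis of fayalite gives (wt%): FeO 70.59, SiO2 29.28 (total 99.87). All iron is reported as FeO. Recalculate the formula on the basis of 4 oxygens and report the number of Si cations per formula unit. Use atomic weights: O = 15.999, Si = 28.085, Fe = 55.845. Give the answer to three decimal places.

0.996 Si apfu

70.59 wt% FeO ÷ 71.844 g/mol = 0.98255 mol, giving 0.98255 Fe and 0.98255 O.
29.28 wt% SiO2 ÷ 60.083 g/mol = 0.48733 mol, giving 0.48733 Si and 0.97466 O.
Oxygen sums to 1.95721; scaling by 4/1.95721 = 2.04373 puts the formula on 4 O.
Si: 0.48733 × 2.04373 = 0.996 atoms per formula unit.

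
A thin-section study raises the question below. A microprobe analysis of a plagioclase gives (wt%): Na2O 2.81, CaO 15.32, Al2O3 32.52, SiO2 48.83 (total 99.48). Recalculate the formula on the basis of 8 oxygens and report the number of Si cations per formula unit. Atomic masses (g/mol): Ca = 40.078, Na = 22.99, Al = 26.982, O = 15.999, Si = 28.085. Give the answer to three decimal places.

2.241 Si apfu

2.81 wt% Na2O ÷ 61.979 g/mol = 0.04534 mol, giving 0.09068 Na and 0.04534 O.
15.32 wt% CaO ÷ 56.077 g/mol = 0.27320 mol, giving 0.27320 Ca and 0.27320 O.
32.52 wt% Al2O3 ÷ 101.961 g/mol = 0.31895 mol, giving 0.63790 Al and 0.95685 O.
48.83 wt% SiO2 ÷ 60.083 g/mol = 0.81271 mol, giving 0.81271 Si and 1.62542 O.
Oxygen sums to 2.90081; scaling by 8/2.90081 = 2.75785 puts the formula on 8 O.
Si: 0.81271 × 2.75785 = 2.241 atoms per formula unit.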